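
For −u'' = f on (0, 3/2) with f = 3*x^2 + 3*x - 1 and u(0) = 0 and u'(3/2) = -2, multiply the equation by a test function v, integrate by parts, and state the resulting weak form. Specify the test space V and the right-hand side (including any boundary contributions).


V = {v ∈ H^1(0, 3/2) : v(0) = 0} (test functions vanish at x = 0 where u is specified); weak form: ∫_0^3/2 u'v' dx = ∫_0^3/2 (3*x^2 + 3*x - 1) v dx − 2·v(3/2) for all v ∈ V.

Multiply both sides by a test function v and integrate from 0 to 3/2:
  ∫_0^3/2 −u''(x) v(x) dx = ∫_0^3/2 f(x) v(x) dx.
Integrate the LHS by parts once:
  ∫_0^3/2 −u'' v dx = −[u'(x) v(x)]_0^3/2 + ∫_0^3/2 u'(x) v'(x) dx.
Thus ∫_0^3/2 u'(x) v'(x) dx = ∫_0^3/2 f(x) v(x) dx + [u'(x) v(x)]_0^3/2.
Choose V so that boundary terms are either known or forced to vanish.
Mixed BC: u(0) = 0 (Dirichlet) and u'(3/2) = -2 (Neumann). Define V = {v ∈ H^1(0, 3/2) : v(0) = 0}. Then [u' v]_0^3/2 = u'(3/2)·v(3/2) − u'(0)·0 = − 2·v(3/2).
Weak formulation: find u (satisfying any essential BC) such that ∫_0^3/2 u'(x) v'(x) dx = ∫_0^3/2 f v dx − 2·v(3/2) for all v ∈ V (Dirichlet at 0 absorbed into V; Neumann datum at x = 3/2 contributes the boundary term).
Substituting f(x) = 3*x^2 + 3*x - 1, the right-hand side is ∫_0^3/2 (3*x^2 + 3*x - 1) v dx − 2·v(3/2).


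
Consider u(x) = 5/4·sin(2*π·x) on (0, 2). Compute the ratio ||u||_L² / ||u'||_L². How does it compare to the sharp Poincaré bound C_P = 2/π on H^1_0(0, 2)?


||u||_L² / ||u'||_L² = 1/(2*π) < C_P = 2/π.

u(x) = 5/4·sin(2*π·x), so u'(x) = 5*π*cos(2*π*x)/2.
Writing u(x) = A·sin(kπx/L) with A = 5/4 and k = 4, use ∫_0^L sin²(kπx/L) dx = L/2 and ∫_0^L cos²(kπx/L) dx = L/2.
u² = 25/16·sin²(2*π·x) and (u')² = 25*π^2/4·cos²(2*π·x), and each of sin², cos² integrates to L/2 = 1 over (0, 2).
∫_0^2 u² dx = 25/16, so ||u||_L² = 5/4.
∫_0^2 (u')² dx = 25*π^2/4, so ||u'||_L² = 5*π/2.
Ratio ||u||_L² / ||u'||_L² = 1/(2*π).
Sharp Poincaré constant on H^1_0(0, 2) is C_P = L/π = 2/π, achieved by sin(π/2·x).
This is the k = 4 harmonic; the ratio L/(kπ) is strictly less than C_P = L/π, consistent with the sharp inequality ||u||_L² ≤ C_P ||u'||_L².


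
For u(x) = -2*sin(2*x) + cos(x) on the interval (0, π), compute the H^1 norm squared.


||u||_{H^1(0,π)}^2 = -32/3 + 11*π

u'(x) = -sin(x) - 4*cos(2*x).
Expand u² and (u')² and integrate term by term on (0, π), using: for integers n ≥ 1, ∫_0^π sin²(nx) dx = ∫_0^π cos²(nx) dx = π/2; for n ≠ n', ∫_0^π sin(nx)sin(n'x) dx = ∫_0^π cos(nx)cos(n'x) dx = 0; and by product-to-sum, ∫_0^π sin(nx)cos(n'x) dx = ½∫_0^π [sin((n+n')x) + sin((n−n')x)] dx, which is 0 when n+n' is even and 2n/(n²−n'²) when n+n' is odd (it need not vanish on (0, π)).
  u² squared terms: (-2)²·∫sin(2x)² dx = 4·π/2 = 2*π;  (1)²·∫cos(x)² dx = 1·π/2 = π/2.
  u² cross terms: 2·(-2)·(1)·∫sin(2x)·cos(x) dx = -4·(4/3) = -16/3.
  So ∫_0^π u² dx = 2*π + π/2 − 16/3 = -16/3 + 5*π/2.
  (u')² squared terms: (-1)²·∫sin(x)² dx = 1·π/2 = π/2;  (-4)²·∫cos(2x)² dx = 16·π/2 = 8*π.
  (u')² cross terms: 2·(-1)·(-4)·∫sin(x)·cos(2x) dx = 8·(-2/3) = -16/3.
  So ∫_0^π (u')² dx = π/2 + 8*π − 16/3 = -16/3 + 17*π/2.
||u||_{H^1}^2 = (-16/3 + 5*π/2) + (-16/3 + 17*π/2) = -32/3 + 11*π.


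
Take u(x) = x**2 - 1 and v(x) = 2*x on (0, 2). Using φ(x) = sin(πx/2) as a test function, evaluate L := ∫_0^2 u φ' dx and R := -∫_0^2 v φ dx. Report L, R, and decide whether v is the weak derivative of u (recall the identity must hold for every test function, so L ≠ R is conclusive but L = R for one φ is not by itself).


LHS = -8/π, RHS = -8/π. Yes, v = u' weakly.

u(x) = x**2 - 1, classical derivative u'(x) = 2*x.
φ(x) = sin(πx/2), so φ'(x) = π*cos(π*x/2)/2.
Note φ(0) = φ(2) = 0, so the boundary term u·φ vanishes.
LHS = ∫_0^2 u(x) φ'(x) dx = ∫_0^2 (π*x^2*cos(π*x/2)/2 - π*cos(π*x/2)/2) dx. Term by term:
  ∫_0^2 -π*cos(π*x/2)/2 dx = 0;  ∫_0^2 π*x^2*cos(π*x/2)/2 dx = -8/π.
Sum: 0 − 8/π = -8/π.
So LHS = -8/π.
∫_0^2 v(x) φ(x) dx = ∫_0^2 (2*x*sin(π*x/2)) dx. Term by term:
  ∫_0^2 2*x*sin(π*x/2) dx = 8/π.
So RHS = -∫_0^2 v(x) φ(x) dx = -8/π.
LHS = RHS, so the identity holds for this test φ.
Moreover u is smooth here and v(x) = u'(x) = 2*x pointwise, so the identity holds for every test function. Hence v is the weak derivative of u.


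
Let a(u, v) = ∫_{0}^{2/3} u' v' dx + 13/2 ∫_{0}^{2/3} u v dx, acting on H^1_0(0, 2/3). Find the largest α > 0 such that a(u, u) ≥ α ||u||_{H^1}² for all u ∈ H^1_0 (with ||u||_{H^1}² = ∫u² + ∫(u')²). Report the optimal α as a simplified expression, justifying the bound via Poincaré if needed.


α = 1

Coercivity of a(·,·) on H^1_0(0, 2/3) means a(u, u) ≥ α ||u||_{H^1}² for every u ∈ H^1_0.
The interval has length L = 2/3, and Poincaré/coercivity depend only on L. Here a(u, u) = ∫(u')² + (13/2)·∫u².
Here c = 13/2 ≥ 1, so a(u,u) = ∫(u')² + c∫u² ≥ ∫(u')² + ∫u² = ||u||_{H^1}², i.e. α = 1 works. No larger α is possible: a(u,u) ≥ α||u||_{H^1}² means (1−α)∫(u')² ≥ (α−c)∫u², and for the modes u_n = sin(nπ(x−x₀)/L) (x₀ the left endpoint) one has ∫u_n²/∫(u_n')² = (L/(nπ))² → 0, so a(u_n,u_n)/||u_n||_{H^1}² → 1. Hence the optimal constant is α = 1.
Therefore α = 1.


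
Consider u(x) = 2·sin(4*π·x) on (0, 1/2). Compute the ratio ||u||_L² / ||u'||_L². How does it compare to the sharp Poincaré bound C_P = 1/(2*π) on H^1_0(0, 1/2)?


||u||_L² / ||u'||_L² = 1/(4*π) < C_P = 1/(2*π).

u(x) = 2·sin(4*π·x), so u'(x) = 8*π*cos(4*π*x).
Writing u(x) = A·sin(kπx/L) with A = 2 and k = 2, use ∫_0^L sin²(kπx/L) dx = L/2 and ∫_0^L cos²(kπx/L) dx = L/2.
u² = 4·sin²(4*π·x) and (u')² = 64*π^2·cos²(4*π·x), and each of sin², cos² integrates to L/2 = 1/4 over (0, 1/2).
∫_0^1/2 u² dx = 1, so ||u||_L² = 1.
∫_0^1/2 (u')² dx = 16*π^2, so ||u'||_L² = 4*π.
Ratio ||u||_L² / ||u'||_L² = 1/(4*π).
Sharp Poincaré constant on H^1_0(0, 1/2) is C_P = L/π = 1/(2*π), achieved by sin(2*π·x).
This is the k = 2 harmonic; the ratio L/(kπ) is strictly less than C_P = L/π, consistent with the sharp inequality ||u||_L² ≤ C_P ||u'||_L².


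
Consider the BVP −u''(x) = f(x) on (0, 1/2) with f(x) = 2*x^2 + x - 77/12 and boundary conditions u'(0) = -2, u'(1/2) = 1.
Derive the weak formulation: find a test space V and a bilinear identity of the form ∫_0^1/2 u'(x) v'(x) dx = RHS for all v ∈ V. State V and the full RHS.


V = H^1(0, 1/2) (v unrestricted at boundary; u is determined up to an additive constant); weak form: ∫_0^1/2 u'v' dx = ∫_0^1/2 (2*x^2 + x - 77/12) v dx + v(1/2) + 2·v(0) for all v ∈ V.

Multiply both sides by a test function v and integrate from 0 to 1/2:
  ∫_0^1/2 −u''(x) v(x) dx = ∫_0^1/2 f(x) v(x) dx.
Integrate the LHS by parts once:
  ∫_0^1/2 −u'' v dx = −[u'(x) v(x)]_0^1/2 + ∫_0^1/2 u'(x) v'(x) dx.
Thus ∫_0^1/2 u'(x) v'(x) dx = ∫_0^1/2 f(x) v(x) dx + [u'(x) v(x)]_0^1/2.
Choose V so that boundary terms are either known or forced to vanish.
u has inhomogeneous Neumann u'(0) = -2, u'(1/2) = 1. [u' v]_0^1/2 = (1)·v(1/2) − (-2)·v(0) = v(1/2) + 2·v(0). Take V = H^1(0, 1/2); boundary term becomes part of RHS.
Weak formulation: find u (satisfying any essential BC) such that ∫_0^1/2 u'(x) v'(x) dx = ∫_0^1/2 f v dx + v(1/2) + 2·v(0) for all v ∈ V (Neumann data are natural BCs: they enter the RHS as boundary terms).
Substituting f(x) = 2*x^2 + x - 77/12, the right-hand side is ∫_0^1/2 (2*x^2 + x - 77/12) v dx + v(1/2) + 2·v(0).
Compatibility check (pure Neumann): taking v ≡ 1 ∈ V gives 0 = ∫_0^1/2 f dx + (1) − (-2), i.e. ∫_0^1/2 f dx must equal u'(0) − u'(1/2) = -3. Indeed ∫_0^1/2 (2*x^2 + x - 77/12) dx = -3, so the data are compatible. The solution is then unique only up to an additive constant (fix it e.g. by requiring ∫_0^1/2 u dx = 0).


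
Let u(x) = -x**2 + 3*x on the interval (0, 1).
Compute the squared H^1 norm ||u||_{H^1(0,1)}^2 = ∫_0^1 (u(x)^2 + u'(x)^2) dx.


||u||_{H^1}^2 = 181/30

The H^1 norm (squared) on an interval (0, L) is
  ||u||_{H^1}^2 = ∫_0^L u(x)^2 dx + ∫_0^L u'(x)^2 dx.
Compute u'(x) = 3 - 2*x.
Then u(x)^2 = x**4 - 6*x**3 + 9*x**2 and u'(x)^2 = 4*x**2 - 12*x + 9.
Integrate each monomial from 0 to 1 using ∫_0^1 c·x^n dx = c·1^(n+1)/(n+1):
  ∫_0^1 u(x)^2 dx = ∫_0^1 (x^4 - 6*x^3 + 9*x^2) dx. Term by term:
    ∫_0^1 x^4 dx = 1/5;  ∫_0^1 -6*x^3 dx = -3/2;  ∫_0^1 9*x^2 dx = 3.
  Sum: 1/5 − 3/2 + 3 = 17/10.
  ∫_0^1 u'(x)^2 dx = ∫_0^1 (4*x^2 - 12*x + 9) dx. Term by term:
    ∫_0^1 4*x^2 dx = 4/3;  ∫_0^1 -12*x dx = -6;  ∫_0^1 9 dx = 9.
  Sum: 4/3 − 6 + 9 = 13/3.
Adding: ||u||_{H^1}^2 = 17/10 + 13/3 = 181/30.


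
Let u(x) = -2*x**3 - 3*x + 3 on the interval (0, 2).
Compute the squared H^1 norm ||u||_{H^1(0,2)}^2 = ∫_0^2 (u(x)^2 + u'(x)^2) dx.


||u||_{H^1}^2 = 15832/35

The H^1 norm (squared) on an interval (0, L) is
  ||u||_{H^1}^2 = ∫_0^L u(x)^2 dx + ∫_0^L u'(x)^2 dx.
Compute u'(x) = -6*x**2 - 3.
Then u(x)^2 = 4*x**6 + 12*x**4 - 12*x**3 + 9*x**2 - 18*x + 9 and u'(x)^2 = 36*x**4 + 36*x**2 + 9.
Integrate each monomial from 0 to 2 using ∫_0^2 c·x^n dx = c·2^(n+1)/(n+1):
  ∫_0^2 u(x)^2 dx = ∫_0^2 (4*x^6 + 12*x^4 - 12*x^3 + 9*x^2 - 18*x + 9) dx. Term by term:
    ∫_0^2 4*x^6 dx = 512/7;  ∫_0^2 12*x^4 dx = 384/5;  ∫_0^2 -12*x^3 dx = -48;
    ∫_0^2 9*x^2 dx = 24;  ∫_0^2 -18*x dx = -36;  ∫_0^2 9 dx = 18.
  Sum: 512/7 + 384/5 − 48 + 24 − 36 + 18 = 3778/35.
  ∫_0^2 u'(x)^2 dx = ∫_0^2 (36*x^4 + 36*x^2 + 9) dx. Term by term:
    ∫_0^2 36*x^4 dx = 1152/5;  ∫_0^2 36*x^2 dx = 96;  ∫_0^2 9 dx = 18.
  Sum: 1152/5 + 96 + 18 = 1722/5.
Adding: ||u||_{H^1}^2 = 3778/35 + 1722/5 = 15832/35.


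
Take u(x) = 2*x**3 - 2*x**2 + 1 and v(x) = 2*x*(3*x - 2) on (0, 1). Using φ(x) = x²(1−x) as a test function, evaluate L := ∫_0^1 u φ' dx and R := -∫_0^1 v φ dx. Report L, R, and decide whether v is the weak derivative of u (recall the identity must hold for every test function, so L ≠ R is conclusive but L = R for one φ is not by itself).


LHS = 0, RHS = 0. Yes, v = u' weakly.

u(x) = 2*x**3 - 2*x**2 + 1, classical derivative u'(x) = 6*x**2 - 4*x.
φ(x) = x²(1−x), so φ'(x) = x*(2 - 3*x).
Note φ(0) = φ(1) = 0, so the boundary term u·φ vanishes.
LHS = ∫_0^1 u(x) φ'(x) dx = ∫_0^1 (-6*x^5 + 10*x^4 - 4*x^3 - 3*x^2 + 2*x) dx. Term by term:
  ∫_0^1 -6*x^5 dx = -1;  ∫_0^1 10*x^4 dx = 2;  ∫_0^1 -4*x^3 dx = -1;
  ∫_0^1 -3*x^2 dx = -1;  ∫_0^1 2*x dx = 1.
Sum: -1 + 2 − 1 − 1 + 1 = 0.
So LHS = 0.
∫_0^1 v(x) φ(x) dx = ∫_0^1 (-6*x^5 + 10*x^4 - 4*x^3) dx. Term by term:
  ∫_0^1 -6*x^5 dx = -1;  ∫_0^1 10*x^4 dx = 2;  ∫_0^1 -4*x^3 dx = -1.
Sum: -1 + 2 − 1 = 0.
So RHS = -∫_0^1 v(x) φ(x) dx = 0.
LHS = RHS, so the identity holds for this test φ.
Moreover u is smooth here and v(x) = u'(x) = 6*x**2 - 4*x pointwise, so the identity holds for every test function. Hence v is the weak derivative of u.


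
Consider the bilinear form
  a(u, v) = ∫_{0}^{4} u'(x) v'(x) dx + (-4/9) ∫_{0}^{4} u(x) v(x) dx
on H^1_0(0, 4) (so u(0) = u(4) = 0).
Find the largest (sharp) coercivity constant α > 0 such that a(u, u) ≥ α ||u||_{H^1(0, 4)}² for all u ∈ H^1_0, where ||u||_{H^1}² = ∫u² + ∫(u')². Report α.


α = (-64/9 + π^2)/(π^2 + 16)

Coercivity of a(·,·) on H^1_0(0, 4) means a(u, u) ≥ α ||u||_{H^1}² for every u ∈ H^1_0.
The interval has length L = 4, and Poincaré/coercivity depend only on L. Here a(u, u) = ∫(u')² + (-4/9)·∫u².
Here c = -4/9 < 0 with |c| < (π/L)² = π^2/16, so coercivity still holds. The condition a(u,u) ≥ α||u||_{H^1}² reads (1−α)∫(u')² ≥ (α−c)∫u². Any admissible α is ≤ 1 (rapidly oscillating u have ∫u²/∫(u')² → 0), and α = 1 would force 0 ≥ (1−c)∫u², impossible since c < 1; so 1−α > 0. By the sharp Poincaré inequality on H^1_0 of an interval of length L, ∫(u')² ≥ (π/L)²∫u² with equality for the first sine mode sin(π(x−x₀)/L) (x₀ the left endpoint), so the inequality holds for all u iff (1−α)(π/L)² ≥ α − c, i.e. α ≤ ((π/L)² + c)/((π/L)² + 1) = (1 + c(L/π)²)/(1 + (L/π)²). (Direct route, valid since c ≤ 0: Poincaré gives c∫u² ≥ c(L/π)²∫(u')², so a(u,u) ≥ (1 + c(L/π)²)∫(u')², while ||u||_{H^1}² ≤ (1 + (L/π)²)∫(u')²; dividing yields the same α.) With (π/L)² = π^2/16 and c = -4/9, the largest admissible constant is α = ((π/L)² + c)/((π/L)² + 1).
Simplifying, α = (-64/9 + π^2)/(π^2 + 16).


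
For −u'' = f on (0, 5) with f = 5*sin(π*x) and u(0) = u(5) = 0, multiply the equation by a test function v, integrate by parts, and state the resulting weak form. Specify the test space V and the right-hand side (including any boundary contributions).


V = H^1_0(0, 5) (so v(0) = v(5) = 0); weak form: ∫_0^5 u'v' dx = ∫_0^5 (5*sin(π*x)) v dx for all v ∈ V.

Multiply both sides by a test function v and integrate from 0 to 5:
  ∫_0^5 −u''(x) v(x) dx = ∫_0^5 f(x) v(x) dx.
Integrate the LHS by parts once:
  ∫_0^5 −u'' v dx = −[u'(x) v(x)]_0^5 + ∫_0^5 u'(x) v'(x) dx.
Thus ∫_0^5 u'(x) v'(x) dx = ∫_0^5 f(x) v(x) dx + [u'(x) v(x)]_0^5.
Choose V so that boundary terms are either known or forced to vanish.
u is Dirichlet: u(0) = u(5) = 0. Let V = H^1_0(0, 5); then v(0) = v(5) = 0, and [u' v]_0^5 = 0.
Weak formulation: find u (satisfying any essential BC) such that ∫_0^5 u'(x) v'(x) dx = ∫_0^5 f v dx for all v ∈ V.
Substituting f(x) = 5*sin(π*x), the right-hand side is ∫_0^5 (5*sin(π*x)) v dx.


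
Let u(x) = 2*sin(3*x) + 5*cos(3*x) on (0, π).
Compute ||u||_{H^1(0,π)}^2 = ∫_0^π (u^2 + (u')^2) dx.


||u||_{H^1(0,π)}^2 = 145*π

u'(x) = -15*sin(3*x) + 6*cos(3*x).
Expand u² and (u')² and integrate term by term on (0, π), using: for integers n ≥ 1, ∫_0^π sin²(nx) dx = ∫_0^π cos²(nx) dx = π/2; for n ≠ n', ∫_0^π sin(nx)sin(n'x) dx = ∫_0^π cos(nx)cos(n'x) dx = 0; and by product-to-sum, ∫_0^π sin(nx)cos(n'x) dx = ½∫_0^π [sin((n+n')x) + sin((n−n')x)] dx, which is 0 when n+n' is even and 2n/(n²−n'²) when n+n' is odd (it need not vanish on (0, π)).
  u² squared terms: (2)²·∫sin(3x)² dx = 4·π/2 = 2*π;  (5)²·∫cos(3x)² dx = 25·π/2 = 25*π/2.
  u² cross terms: 2·(2)·(5)·∫sin(3x)·cos(3x) dx = 20·(0) = 0.
  So ∫_0^π u² dx = 2*π + 25*π/2 + 0 = 29*π/2.
  (u')² squared terms: (-15)²·∫sin(3x)² dx = 225·π/2 = 225*π/2;  (6)²·∫cos(3x)² dx = 36·π/2 = 18*π.
  (u')² cross terms: 2·(-15)·(6)·∫sin(3x)·cos(3x) dx = -180·(0) = 0.
  So ∫_0^π (u')² dx = 225*π/2 + 18*π + 0 = 261*π/2.
||u||_{H^1}^2 = (29*π/2) + (261*π/2) = 145*π.


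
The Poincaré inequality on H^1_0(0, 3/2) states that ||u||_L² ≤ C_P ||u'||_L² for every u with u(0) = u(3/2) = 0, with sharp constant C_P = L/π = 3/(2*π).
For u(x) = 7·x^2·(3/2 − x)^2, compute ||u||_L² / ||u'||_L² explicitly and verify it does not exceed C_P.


||u||_L² / ||u'||_L² = sqrt(3)/4 < C_P = 3/(2*π).

u(x) = 7·x^2·(3/2 − x)^2, so u'(x) = 7*x*(2*x - 3)*(4*x - 3)/2.
u(x) = 7·x^2·(3/2 − x)^2 vanishes at x = 0 and x = 3/2, so u ∈ H^1_0(0, 3/2). Differentiate via the product rule and integrate the resulting polynomials term by term.
  ∫_0^3/2 u² dx = ∫_0^3/2 (49*x^8 - 294*x^7 + 1323*x^6/2 - 1323*x^5/2 + 3969*x^4/16) dx. Term by term:
    ∫_0^3/2 49*x^8 dx = 107163/512;  ∫_0^3/2 -294*x^7 dx = -964467/1024;  ∫_0^3/2 1323*x^6/2 dx = 413343/256;
    ∫_0^3/2 -1323*x^5/2 dx = -321489/256;  ∫_0^3/2 3969*x^4/16 dx = 964467/2560.
  Sum: 107163/512 − 964467/1024 + 413343/256 − 321489/256 + 964467/2560 = 15309/5120.
  ∫_0^3/2 (u')² dx = ∫_0^3/2 (784*x^6 - 3528*x^5 + 5733*x^4 - 3969*x^3 + 3969*x^2/4) dx. Term by term:
    ∫_0^3/2 784*x^6 dx = 15309/8;  ∫_0^3/2 -3528*x^5 dx = -107163/16;  ∫_0^3/2 5733*x^4 dx = 1393119/160;
    ∫_0^3/2 -3969*x^3 dx = -321489/64;  ∫_0^3/2 3969*x^2/4 dx = 35721/32.
  Sum: 15309/8 − 107163/16 + 1393119/160 − 321489/64 + 35721/32 = 5103/320.
∫_0^3/2 u² dx = 15309/5120, so ||u||_L² = 27*sqrt(105)/160.
∫_0^3/2 (u')² dx = 5103/320, so ||u'||_L² = 27*sqrt(35)/40.
Ratio ||u||_L² / ||u'||_L² = sqrt(3)/4.
Sharp Poincaré constant on H^1_0(0, 3/2) is C_P = L/π = 3/(2*π), achieved by sin(2*π/3·x).
A polynomial bump cannot attain the sharp Poincaré constant (only the first sine eigenfunction does), so the ratio is strictly less than C_P, consistent with ||u||_L² ≤ C_P ||u'||_L².


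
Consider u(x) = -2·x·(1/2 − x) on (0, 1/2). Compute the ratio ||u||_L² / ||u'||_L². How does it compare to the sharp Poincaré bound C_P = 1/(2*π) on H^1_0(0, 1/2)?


||u||_L² / ||u'||_L² = sqrt(10)/20 < C_P = 1/(2*π).

u(x) = -2·x·(1/2 − x), so u'(x) = 4*x - 1.
u(x) = -2·x·(1/2 − x) vanishes at x = 0 and x = 1/2, so u ∈ H^1_0(0, 1/2). Differentiate via the product rule and integrate the resulting polynomials term by term.
  ∫_0^1/2 u² dx = ∫_0^1/2 (4*x^4 - 4*x^3 + x^2) dx. Term by term:
    ∫_0^1/2 4*x^4 dx = 1/40;  ∫_0^1/2 -4*x^3 dx = -1/16;  ∫_0^1/2 x^2 dx = 1/24.
  Sum: 1/40 − 1/16 + 1/24 = 1/240.
  ∫_0^1/2 (u')² dx = ∫_0^1/2 (16*x^2 - 8*x + 1) dx. Term by term:
    ∫_0^1/2 16*x^2 dx = 2/3;  ∫_0^1/2 -8*x dx = -1;  ∫_0^1/2 1 dx = 1/2.
  Sum: 2/3 − 1 + 1/2 = 1/6.
∫_0^1/2 u² dx = 1/240, so ||u||_L² = sqrt(15)/60.
∫_0^1/2 (u')² dx = 1/6, so ||u'||_L² = sqrt(6)/6.
Ratio ||u||_L² / ||u'||_L² = sqrt(10)/20.
Sharp Poincaré constant on H^1_0(0, 1/2) is C_P = L/π = 1/(2*π), achieved by sin(2*π·x).
A polynomial bump cannot attain the sharp Poincaré constant (only the first sine eigenfunction does), so the ratio is strictly less than C_P, consistent with ||u||_L² ≤ C_P ||u'||_L².


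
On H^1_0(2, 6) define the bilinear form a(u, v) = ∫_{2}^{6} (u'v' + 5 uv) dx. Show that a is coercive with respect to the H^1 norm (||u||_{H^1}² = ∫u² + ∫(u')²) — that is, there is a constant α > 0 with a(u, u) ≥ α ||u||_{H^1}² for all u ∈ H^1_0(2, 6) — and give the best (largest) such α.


α = 1

Coercivity of a(·,·) on H^1_0(2, 6) means a(u, u) ≥ α ||u||_{H^1}² for every u ∈ H^1_0.
The interval has length L = 4, and Poincaré/coercivity depend only on L. Here a(u, u) = ∫(u')² + (5)·∫u².
Here c = 5 ≥ 1, so a(u,u) = ∫(u')² + c∫u² ≥ ∫(u')² + ∫u² = ||u||_{H^1}², i.e. α = 1 works. No larger α is possible: a(u,u) ≥ α||u||_{H^1}² means (1−α)∫(u')² ≥ (α−c)∫u², and for the modes u_n = sin(nπ(x−x₀)/L) (x₀ the left endpoint) one has ∫u_n²/∫(u_n')² = (L/(nπ))² → 0, so a(u_n,u_n)/||u_n||_{H^1}² → 1. Hence the optimal constant is α = 1.
Therefore α = 1.


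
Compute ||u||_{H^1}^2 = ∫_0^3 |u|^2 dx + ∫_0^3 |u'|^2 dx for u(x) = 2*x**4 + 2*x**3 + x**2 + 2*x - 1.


||u||_{H^1}^2 = 1956873/35

The H^1 norm (squared) on an interval (0, L) is
  ||u||_{H^1}^2 = ∫_0^L u(x)^2 dx + ∫_0^L u'(x)^2 dx.
Compute u'(x) = 8*x**3 + 6*x**2 + 2*x + 2.
Then u(x)^2 = 4*x**8 + 8*x**7 + 8*x**6 + 12*x**5 + 5*x**4 + 2*x**2 - 4*x + 1 and u'(x)^2 = 64*x**6 + 96*x**5 + 68*x**4 + 56*x**3 + 28*x**2 + 8*x + 4.
Integrate each monomial from 0 to 3 using ∫_0^3 c·x^n dx = c·3^(n+1)/(n+1):
  ∫_0^3 u(x)^2 dx = ∫_0^3 (4*x^8 + 8*x^7 + 8*x^6 + 12*x^5 + 5*x^4 + 2*x^2 - 4*x + 1) dx. Term by term:
    ∫_0^3 4*x^8 dx = 8748;  ∫_0^3 8*x^7 dx = 6561;  ∫_0^3 8*x^6 dx = 17496/7;
    ∫_0^3 12*x^5 dx = 1458;  ∫_0^3 5*x^4 dx = 243;  ∫_0^3 2*x^2 dx = 18;
    ∫_0^3 -4*x dx = -18;  ∫_0^3 1 dx = 3.
  Sum: 8748 + 6561 + 17496/7 + 1458 + 243 + 18 − 18 + 3 = 136587/7.
  ∫_0^3 u'(x)^2 dx = ∫_0^3 (64*x^6 + 96*x^5 + 68*x^4 + 56*x^3 + 28*x^2 + 8*x + 4) dx. Term by term:
    ∫_0^3 64*x^6 dx = 139968/7;  ∫_0^3 96*x^5 dx = 11664;  ∫_0^3 68*x^4 dx = 16524/5;
    ∫_0^3 56*x^3 dx = 1134;  ∫_0^3 28*x^2 dx = 252;  ∫_0^3 8*x dx = 36;
    ∫_0^3 4 dx = 12.
  Sum: 139968/7 + 11664 + 16524/5 + 1134 + 252 + 36 + 12 = 1273938/35.
Adding: ||u||_{H^1}^2 = 136587/7 + 1273938/35 = 1956873/35.


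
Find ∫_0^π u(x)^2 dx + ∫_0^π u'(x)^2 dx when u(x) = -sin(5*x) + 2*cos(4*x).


||u||_{H^1(0,π)}^2 = -680/9 + 47*π

u'(x) = -8*sin(4*x) - 5*cos(5*x).
Expand u² and (u')² and integrate term by term on (0, π), using: for integers n ≥ 1, ∫_0^π sin²(nx) dx = ∫_0^π cos²(nx) dx = π/2; for n ≠ n', ∫_0^π sin(nx)sin(n'x) dx = ∫_0^π cos(nx)cos(n'x) dx = 0; and by product-to-sum, ∫_0^π sin(nx)cos(n'x) dx = ½∫_0^π [sin((n+n')x) + sin((n−n')x)] dx, which is 0 when n+n' is even and 2n/(n²−n'²) when n+n' is odd (it need not vanish on (0, π)).
  u² squared terms: (-1)²·∫sin(5x)² dx = 1·π/2 = π/2;  (2)²·∫cos(4x)² dx = 4·π/2 = 2*π.
  u² cross terms: 2·(-1)·(2)·∫sin(5x)·cos(4x) dx = -4·(10/9) = -40/9.
  So ∫_0^π u² dx = π/2 + 2*π − 40/9 = -40/9 + 5*π/2.
  (u')² squared terms: (-8)²·∫sin(4x)² dx = 64·π/2 = 32*π;  (-5)²·∫cos(5x)² dx = 25·π/2 = 25*π/2.
  (u')² cross terms: 2·(-8)·(-5)·∫sin(4x)·cos(5x) dx = 80·(-8/9) = -640/9.
  So ∫_0^π (u')² dx = 32*π + 25*π/2 − 640/9 = -640/9 + 89*π/2.
||u||_{H^1}^2 = (-40/9 + 5*π/2) + (-640/9 + 89*π/2) = -680/9 + 47*π.


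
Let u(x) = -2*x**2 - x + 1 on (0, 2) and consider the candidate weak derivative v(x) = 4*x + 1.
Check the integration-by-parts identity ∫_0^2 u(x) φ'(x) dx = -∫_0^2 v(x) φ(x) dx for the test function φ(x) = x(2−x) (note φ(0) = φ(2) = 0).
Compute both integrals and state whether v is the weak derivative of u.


LHS = 20/3, RHS = -20/3. No, v is not the weak derivative of u.

u(x) = -2*x**2 - x + 1, classical derivative u'(x) = -4*x - 1.
φ(x) = x(2−x), so φ'(x) = 2 - 2*x.
Note φ(0) = φ(2) = 0, so the boundary term u·φ vanishes.
LHS = ∫_0^2 u(x) φ'(x) dx = ∫_0^2 (4*x^3 - 2*x^2 - 4*x + 2) dx. Term by term:
  ∫_0^2 4*x^3 dx = 16;  ∫_0^2 -2*x^2 dx = -16/3;  ∫_0^2 -4*x dx = -8;
  ∫_0^2 2 dx = 4.
Sum: 16 − 16/3 − 8 + 4 = 20/3.
So LHS = 20/3.
∫_0^2 v(x) φ(x) dx = ∫_0^2 (-4*x^3 + 7*x^2 + 2*x) dx. Term by term:
  ∫_0^2 -4*x^3 dx = -16;  ∫_0^2 7*x^2 dx = 56/3;  ∫_0^2 2*x dx = 4.
Sum: -16 + 56/3 + 4 = 20/3.
So RHS = -∫_0^2 v(x) φ(x) dx = -20/3.
LHS − RHS = 40/3 ≠ 0, so the identity fails.
(For a valid weak derivative the identity must hold for EVERY test function, in particular this one. The failure shows v is NOT the weak derivative of u.)
Correct weak derivative would be u'(x) = -4*x - 1.


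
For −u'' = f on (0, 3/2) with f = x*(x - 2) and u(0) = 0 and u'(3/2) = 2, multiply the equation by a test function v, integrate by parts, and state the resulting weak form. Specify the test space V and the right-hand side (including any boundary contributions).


V = {v ∈ H^1(0, 3/2) : v(0) = 0} (test functions vanish at x = 0 where u is specified); weak form: ∫_0^3/2 u'v' dx = ∫_0^3/2 (x*(x - 2)) v dx + 2·v(3/2) for all v ∈ V.

Multiply both sides by a test function v and integrate from 0 to 3/2:
  ∫_0^3/2 −u''(x) v(x) dx = ∫_0^3/2 f(x) v(x) dx.
Integrate the LHS by parts once:
  ∫_0^3/2 −u'' v dx = −[u'(x) v(x)]_0^3/2 + ∫_0^3/2 u'(x) v'(x) dx.
Thus ∫_0^3/2 u'(x) v'(x) dx = ∫_0^3/2 f(x) v(x) dx + [u'(x) v(x)]_0^3/2.
Choose V so that boundary terms are either known or forced to vanish.
Mixed BC: u(0) = 0 (Dirichlet) and u'(3/2) = 2 (Neumann). Define V = {v ∈ H^1(0, 3/2) : v(0) = 0}. Then [u' v]_0^3/2 = u'(3/2)·v(3/2) − u'(0)·0 = 2·v(3/2).
Weak formulation: find u (satisfying any essential BC) such that ∫_0^3/2 u'(x) v'(x) dx = ∫_0^3/2 f v dx + 2·v(3/2) for all v ∈ V (Dirichlet at 0 absorbed into V; Neumann datum at x = 3/2 contributes the boundary term).
Substituting f(x) = x*(x - 2), the right-hand side is ∫_0^3/2 (x*(x - 2)) v dx + 2·v(3/2).


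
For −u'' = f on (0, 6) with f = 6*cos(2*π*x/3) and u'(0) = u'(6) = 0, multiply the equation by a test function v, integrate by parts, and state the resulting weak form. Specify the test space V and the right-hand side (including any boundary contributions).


V = H^1(0, 6) (no boundary constraint on v; u is determined up to an additive constant); weak form: ∫_0^6 u'v' dx = ∫_0^6 (6*cos(2*π*x/3)) v dx for all v ∈ V.

Multiply both sides by a test function v and integrate from 0 to 6:
  ∫_0^6 −u''(x) v(x) dx = ∫_0^6 f(x) v(x) dx.
Integrate the LHS by parts once:
  ∫_0^6 −u'' v dx = −[u'(x) v(x)]_0^6 + ∫_0^6 u'(x) v'(x) dx.
Thus ∫_0^6 u'(x) v'(x) dx = ∫_0^6 f(x) v(x) dx + [u'(x) v(x)]_0^6.
Choose V so that boundary terms are either known or forced to vanish.
u has homogeneous Neumann: u'(0) = u'(6) = 0. So [u' v]_0^6 = 0·v(6) − 0·v(0) = 0 for any v; take V = H^1(0, 6).
Weak formulation: find u (satisfying any essential BC) such that ∫_0^6 u'(x) v'(x) dx = ∫_0^6 f v dx for all v ∈ V (homogeneous Neumann, so boundary terms vanish).
Substituting f(x) = 6*cos(2*π*x/3), the right-hand side is ∫_0^6 (6*cos(2*π*x/3)) v dx.
Compatibility check (pure Neumann): taking v ≡ 1 ∈ V gives 0 = ∫_0^6 f dx + (0) − (0), i.e. ∫_0^6 f dx must equal u'(0) − u'(6) = 0. Indeed ∫_0^6 (6*cos(2*π*x/3)) dx = 0, so the data are compatible. The solution is then unique only up to an additive constant (fix it e.g. by requiring ∫_0^6 u dx = 0).


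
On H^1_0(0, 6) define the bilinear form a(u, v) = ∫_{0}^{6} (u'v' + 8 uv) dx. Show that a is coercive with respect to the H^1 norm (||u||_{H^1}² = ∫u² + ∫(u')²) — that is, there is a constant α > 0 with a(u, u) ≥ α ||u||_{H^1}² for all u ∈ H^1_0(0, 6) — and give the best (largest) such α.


α = 1

Coercivity of a(·,·) on H^1_0(0, 6) means a(u, u) ≥ α ||u||_{H^1}² for every u ∈ H^1_0.
The interval has length L = 6, and Poincaré/coercivity depend only on L. Here a(u, u) = ∫(u')² + (8)·∫u².
Here c = 8 ≥ 1, so a(u,u) = ∫(u')² + c∫u² ≥ ∫(u')² + ∫u² = ||u||_{H^1}², i.e. α = 1 works. No larger α is possible: a(u,u) ≥ α||u||_{H^1}² means (1−α)∫(u')² ≥ (α−c)∫u², and for the modes u_n = sin(nπ(x−x₀)/L) (x₀ the left endpoint) one has ∫u_n²/∫(u_n')² = (L/(nπ))² → 0, so a(u_n,u_n)/||u_n||_{H^1}² → 1. Hence the optimal constant is α = 1.
Therefore α = 1.


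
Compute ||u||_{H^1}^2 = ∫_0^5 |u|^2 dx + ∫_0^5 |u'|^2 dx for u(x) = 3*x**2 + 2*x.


||u||_{H^1}^2 = 28460/3

The H^1 norm (squared) on an interval (0, L) is
  ||u||_{H^1}^2 = ∫_0^L u(x)^2 dx + ∫_0^L u'(x)^2 dx.
Compute u'(x) = 6*x + 2.
Then u(x)^2 = 9*x**4 + 12*x**3 + 4*x**2 and u'(x)^2 = 36*x**2 + 24*x + 4.
Integrate each monomial from 0 to 5 using ∫_0^5 c·x^n dx = c·5^(n+1)/(n+1):
  ∫_0^5 u(x)^2 dx = ∫_0^5 (9*x^4 + 12*x^3 + 4*x^2) dx. Term by term:
    ∫_0^5 9*x^4 dx = 5625;  ∫_0^5 12*x^3 dx = 1875;  ∫_0^5 4*x^2 dx = 500/3.
  Sum: 5625 + 1875 + 500/3 = 23000/3.
  ∫_0^5 u'(x)^2 dx = ∫_0^5 (36*x^2 + 24*x + 4) dx. Term by term:
    ∫_0^5 36*x^2 dx = 1500;  ∫_0^5 24*x dx = 300;  ∫_0^5 4 dx = 20.
  Sum: 1500 + 300 + 20 = 1820.
Adding: ||u||_{H^1}^2 = 23000/3 + 1820 = 28460/3.


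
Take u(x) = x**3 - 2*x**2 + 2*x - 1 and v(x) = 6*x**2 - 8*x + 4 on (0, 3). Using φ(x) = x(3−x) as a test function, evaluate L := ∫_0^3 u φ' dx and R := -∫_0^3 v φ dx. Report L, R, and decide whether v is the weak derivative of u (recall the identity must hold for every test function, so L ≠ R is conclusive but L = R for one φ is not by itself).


LHS = -369/20, RHS = -369/10. No, v is not the weak derivative of u.

u(x) = x**3 - 2*x**2 + 2*x - 1, classical derivative u'(x) = 3*x**2 - 4*x + 2.
φ(x) = x(3−x), so φ'(x) = 3 - 2*x.
Note φ(0) = φ(3) = 0, so the boundary term u·φ vanishes.
LHS = ∫_0^3 u(x) φ'(x) dx = ∫_0^3 (-2*x^4 + 7*x^3 - 10*x^2 + 8*x - 3) dx. Term by term:
  ∫_0^3 -2*x^4 dx = -486/5;  ∫_0^3 7*x^3 dx = 567/4;  ∫_0^3 -10*x^2 dx = -90;
  ∫_0^3 8*x dx = 36;  ∫_0^3 -3 dx = -9.
Sum: -486/5 + 567/4 − 90 + 36 − 9 = -369/20.
So LHS = -369/20.
∫_0^3 v(x) φ(x) dx = ∫_0^3 (-6*x^4 + 26*x^3 - 28*x^2 + 12*x) dx. Term by term:
  ∫_0^3 -6*x^4 dx = -1458/5;  ∫_0^3 26*x^3 dx = 1053/2;  ∫_0^3 -28*x^2 dx = -252;
  ∫_0^3 12*x dx = 54.
Sum: -1458/5 + 1053/2 − 252 + 54 = 369/10.
So RHS = -∫_0^3 v(x) φ(x) dx = -369/10.
LHS − RHS = 369/20 ≠ 0, so the identity fails.
(For a valid weak derivative the identity must hold for EVERY test function, in particular this one. The failure shows v is NOT the weak derivative of u.)
Correct weak derivative would be u'(x) = 3*x**2 - 4*x + 2.


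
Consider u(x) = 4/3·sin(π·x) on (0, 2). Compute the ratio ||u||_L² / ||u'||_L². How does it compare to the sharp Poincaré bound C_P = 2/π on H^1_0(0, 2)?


||u||_L² / ||u'||_L² = 1/π < C_P = 2/π.

u(x) = 4/3·sin(π·x), so u'(x) = 4*π*cos(π*x)/3.
Writing u(x) = A·sin(kπx/L) with A = 4/3 and k = 2, use ∫_0^L sin²(kπx/L) dx = L/2 and ∫_0^L cos²(kπx/L) dx = L/2.
u² = 16/9·sin²(π·x) and (u')² = 16*π^2/9·cos²(π·x), and each of sin², cos² integrates to L/2 = 1 over (0, 2).
∫_0^2 u² dx = 16/9, so ||u||_L² = 4/3.
∫_0^2 (u')² dx = 16*π^2/9, so ||u'||_L² = 4*π/3.
Ratio ||u||_L² / ||u'||_L² = 1/π.
Sharp Poincaré constant on H^1_0(0, 2) is C_P = L/π = 2/π, achieved by sin(π/2·x).
This is the k = 2 harmonic; the ratio L/(kπ) is strictly less than C_P = L/π, consistent with the sharp inequality ||u||_L² ≤ C_P ||u'||_L².


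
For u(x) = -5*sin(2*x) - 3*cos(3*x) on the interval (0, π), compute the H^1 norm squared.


||u||_{H^1(0,π)}^2 = -240 + 215*π/2

u'(x) = 9*sin(3*x) - 10*cos(2*x).
Expand u² and (u')² and integrate term by term on (0, π), using: for integers n ≥ 1, ∫_0^π sin²(nx) dx = ∫_0^π cos²(nx) dx = π/2; for n ≠ n', ∫_0^π sin(nx)sin(n'x) dx = ∫_0^π cos(nx)cos(n'x) dx = 0; and by product-to-sum, ∫_0^π sin(nx)cos(n'x) dx = ½∫_0^π [sin((n+n')x) + sin((n−n')x)] dx, which is 0 when n+n' is even and 2n/(n²−n'²) when n+n' is odd (it need not vanish on (0, π)).
  u² squared terms: (-5)²·∫sin(2x)² dx = 25·π/2 = 25*π/2;  (-3)²·∫cos(3x)² dx = 9·π/2 = 9*π/2.
  u² cross terms: 2·(-5)·(-3)·∫sin(2x)·cos(3x) dx = 30·(-4/5) = -24.
  So ∫_0^π u² dx = 25*π/2 + 9*π/2 − 24 = -24 + 17*π.
  (u')² squared terms: (-10)²·∫cos(2x)² dx = 100·π/2 = 50*π;  (9)²·∫sin(3x)² dx = 81·π/2 = 81*π/2.
  (u')² cross terms: 2·(-10)·(9)·∫cos(2x)·sin(3x) dx = -180·(6/5) = -216.
  So ∫_0^π (u')² dx = 50*π + 81*π/2 − 216 = -216 + 181*π/2.
||u||_{H^1}^2 = (-24 + 17*π) + (-216 + 181*π/2) = -240 + 215*π/2.


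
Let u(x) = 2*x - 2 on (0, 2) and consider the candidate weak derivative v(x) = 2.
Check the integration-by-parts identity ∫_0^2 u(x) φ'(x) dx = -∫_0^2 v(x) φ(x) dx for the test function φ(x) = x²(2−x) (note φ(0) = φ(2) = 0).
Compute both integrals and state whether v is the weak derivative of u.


LHS = -8/3, RHS = -8/3. Yes, v = u' weakly.

u(x) = 2*x - 2, classical derivative u'(x) = 2.
φ(x) = x²(2−x), so φ'(x) = x*(4 - 3*x).
Note φ(0) = φ(2) = 0, so the boundary term u·φ vanishes.
LHS = ∫_0^2 u(x) φ'(x) dx = ∫_0^2 (-6*x^3 + 14*x^2 - 8*x) dx. Term by term:
  ∫_0^2 -6*x^3 dx = -24;  ∫_0^2 14*x^2 dx = 112/3;  ∫_0^2 -8*x dx = -16.
Sum: -24 + 112/3 − 16 = -8/3.
So LHS = -8/3.
∫_0^2 v(x) φ(x) dx = ∫_0^2 (-2*x^3 + 4*x^2) dx. Term by term:
  ∫_0^2 -2*x^3 dx = -8;  ∫_0^2 4*x^2 dx = 32/3.
Sum: -8 + 32/3 = 8/3.
So RHS = -∫_0^2 v(x) φ(x) dx = -8/3.
LHS = RHS, so the identity holds for this test φ.
Moreover u is smooth here and v(x) = u'(x) = 2 pointwise, so the identity holds for every test function. Hence v is the weak derivative of u.


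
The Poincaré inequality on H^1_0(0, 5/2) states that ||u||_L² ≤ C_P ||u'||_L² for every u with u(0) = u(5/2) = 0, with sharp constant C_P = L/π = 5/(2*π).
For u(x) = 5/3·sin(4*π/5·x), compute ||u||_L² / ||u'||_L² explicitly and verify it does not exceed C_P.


||u||_L² / ||u'||_L² = 5/(4*π) < C_P = 5/(2*π).

u(x) = 5/3·sin(4*π/5·x), so u'(x) = 4*π*cos(4*π*x/5)/3.
Writing u(x) = A·sin(kπx/L) with A = 5/3 and k = 2, use ∫_0^L sin²(kπx/L) dx = L/2 and ∫_0^L cos²(kπx/L) dx = L/2.
u² = 25/9·sin²(4*π/5·x) and (u')² = 16*π^2/9·cos²(4*π/5·x), and each of sin², cos² integrates to L/2 = 5/4 over (0, 5/2).
∫_0^5/2 u² dx = 125/36, so ||u||_L² = 5*sqrt(5)/6.
∫_0^5/2 (u')² dx = 20*π^2/9, so ||u'||_L² = 2*sqrt(5)*π/3.
Ratio ||u||_L² / ||u'||_L² = 5/(4*π).
Sharp Poincaré constant on H^1_0(0, 5/2) is C_P = L/π = 5/(2*π), achieved by sin(2*π/5·x).
This is the k = 2 harmonic; the ratio L/(kπ) is strictly less than C_P = L/π, consistent with the sharp inequality ||u||_L² ≤ C_P ||u'||_L².


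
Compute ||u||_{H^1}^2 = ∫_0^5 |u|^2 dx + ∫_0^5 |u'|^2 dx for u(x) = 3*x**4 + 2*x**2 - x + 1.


||u||_{H^1}^2 = 26188445/7

The H^1 norm (squared) on an interval (0, L) is
  ||u||_{H^1}^2 = ∫_0^L u(x)^2 dx + ∫_0^L u'(x)^2 dx.
Compute u'(x) = 12*x**3 + 4*x - 1.
Then u(x)^2 = 9*x**8 + 12*x**6 - 6*x**5 + 10*x**4 - 4*x**3 + 5*x**2 - 2*x + 1 and u'(x)^2 = 144*x**6 + 96*x**4 - 24*x**3 + 16*x**2 - 8*x + 1.
Integrate each monomial from 0 to 5 using ∫_0^5 c·x^n dx = c·5^(n+1)/(n+1):
  ∫_0^5 u(x)^2 dx = ∫_0^5 (9*x^8 + 12*x^6 - 6*x^5 + 10*x^4 - 4*x^3 + 5*x^2 - 2*x + 1) dx. Term by term:
    ∫_0^5 9*x^8 dx = 1953125;  ∫_0^5 12*x^6 dx = 937500/7;  ∫_0^5 -6*x^5 dx = -15625;
    ∫_0^5 10*x^4 dx = 6250;  ∫_0^5 -4*x^3 dx = -625;  ∫_0^5 5*x^2 dx = 625/3;
    ∫_0^5 -2*x dx = -25;  ∫_0^5 1 dx = 5.
  Sum: 1953125 + 937500/7 − 15625 + 6250 − 625 + 625/3 − 25 + 5 = 43622080/21.
  ∫_0^5 u'(x)^2 dx = ∫_0^5 (144*x^6 + 96*x^4 - 24*x^3 + 16*x^2 - 8*x + 1) dx. Term by term:
    ∫_0^5 144*x^6 dx = 11250000/7;  ∫_0^5 96*x^4 dx = 60000;  ∫_0^5 -24*x^3 dx = -3750;
    ∫_0^5 16*x^2 dx = 2000/3;  ∫_0^5 -8*x dx = -100;  ∫_0^5 1 dx = 5.
  Sum: 11250000/7 + 60000 − 3750 + 2000/3 − 100 + 5 = 34943255/21.
Adding: ||u||_{H^1}^2 = 43622080/21 + 34943255/21 = 26188445/7.


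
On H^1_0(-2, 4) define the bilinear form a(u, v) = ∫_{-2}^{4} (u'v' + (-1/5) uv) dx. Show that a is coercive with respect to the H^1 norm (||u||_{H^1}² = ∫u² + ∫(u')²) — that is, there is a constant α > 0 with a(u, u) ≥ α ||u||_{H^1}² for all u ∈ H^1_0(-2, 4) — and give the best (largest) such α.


α = (-36/5 + π^2)/(π^2 + 36)

Coercivity of a(·,·) on H^1_0(-2, 4) means a(u, u) ≥ α ||u||_{H^1}² for every u ∈ H^1_0.
The interval has length L = 6, and Poincaré/coercivity depend only on L. Here a(u, u) = ∫(u')² + (-1/5)·∫u².
Here c = -1/5 < 0 with |c| < (π/L)² = π^2/36, so coercivity still holds. The condition a(u,u) ≥ α||u||_{H^1}² reads (1−α)∫(u')² ≥ (α−c)∫u². Any admissible α is ≤ 1 (rapidly oscillating u have ∫u²/∫(u')² → 0), and α = 1 would force 0 ≥ (1−c)∫u², impossible since c < 1; so 1−α > 0. By the sharp Poincaré inequality on H^1_0 of an interval of length L, ∫(u')² ≥ (π/L)²∫u² with equality for the first sine mode sin(π(x−x₀)/L) (x₀ the left endpoint), so the inequality holds for all u iff (1−α)(π/L)² ≥ α − c, i.e. α ≤ ((π/L)² + c)/((π/L)² + 1) = (1 + c(L/π)²)/(1 + (L/π)²). (Direct route, valid since c ≤ 0: Poincaré gives c∫u² ≥ c(L/π)²∫(u')², so a(u,u) ≥ (1 + c(L/π)²)∫(u')², while ||u||_{H^1}² ≤ (1 + (L/π)²)∫(u')²; dividing yields the same α.) With (π/L)² = π^2/36 and c = -1/5, the largest admissible constant is α = ((π/L)² + c)/((π/L)² + 1).
Simplifying, α = (-36/5 + π^2)/(π^2 + 36).


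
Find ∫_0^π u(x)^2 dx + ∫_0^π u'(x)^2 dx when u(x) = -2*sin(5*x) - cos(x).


||u||_{H^1(0,π)}^2 = 53*π

u'(x) = sin(x) - 10*cos(5*x).
Expand u² and (u')² and integrate term by term on (0, π), using: for integers n ≥ 1, ∫_0^π sin²(nx) dx = ∫_0^π cos²(nx) dx = π/2; for n ≠ n', ∫_0^π sin(nx)sin(n'x) dx = ∫_0^π cos(nx)cos(n'x) dx = 0; and by product-to-sum, ∫_0^π sin(nx)cos(n'x) dx = ½∫_0^π [sin((n+n')x) + sin((n−n')x)] dx, which is 0 when n+n' is even and 2n/(n²−n'²) when n+n' is odd (it need not vanish on (0, π)).
  u² squared terms: (-1)²·∫cos(x)² dx = 1·π/2 = π/2;  (-2)²·∫sin(5x)² dx = 4·π/2 = 2*π.
  u² cross terms: 2·(-1)·(-2)·∫cos(x)·sin(5x) dx = 4·(0) = 0.
  So ∫_0^π u² dx = π/2 + 2*π + 0 = 5*π/2.
  (u')² squared terms: (-10)²·∫cos(5x)² dx = 100·π/2 = 50*π;  (1)²·∫sin(x)² dx = 1·π/2 = π/2.
  (u')² cross terms: 2·(-10)·(1)·∫cos(5x)·sin(x) dx = -20·(0) = 0.
  So ∫_0^π (u')² dx = 50*π + π/2 + 0 = 101*π/2.
||u||_{H^1}^2 = (5*π/2) + (101*π/2) = 53*π.


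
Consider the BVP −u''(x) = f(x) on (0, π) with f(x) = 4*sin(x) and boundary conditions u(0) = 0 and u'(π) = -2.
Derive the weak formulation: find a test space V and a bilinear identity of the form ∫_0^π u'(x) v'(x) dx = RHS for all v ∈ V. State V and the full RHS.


V = {v ∈ H^1(0, π) : v(0) = 0} (test functions vanish at x = 0 where u is specified); weak form: ∫_0^π u'v' dx = ∫_0^π (4*sin(x)) v dx − 2·v(π) for all v ∈ V.

Multiply both sides by a test function v and integrate from 0 to π:
  ∫_0^π −u''(x) v(x) dx = ∫_0^π f(x) v(x) dx.
Integrate the LHS by parts once:
  ∫_0^π −u'' v dx = −[u'(x) v(x)]_0^π + ∫_0^π u'(x) v'(x) dx.
Thus ∫_0^π u'(x) v'(x) dx = ∫_0^π f(x) v(x) dx + [u'(x) v(x)]_0^π.
Choose V so that boundary terms are either known or forced to vanish.
Mixed BC: u(0) = 0 (Dirichlet) and u'(π) = -2 (Neumann). Define V = {v ∈ H^1(0, π) : v(0) = 0}. Then [u' v]_0^π = u'(π)·v(π) − u'(0)·0 = − 2·v(π).
Weak formulation: find u (satisfying any essential BC) such that ∫_0^π u'(x) v'(x) dx = ∫_0^π f v dx − 2·v(π) for all v ∈ V (Dirichlet at 0 absorbed into V; Neumann datum at x = π contributes the boundary term).
Substituting f(x) = 4*sin(x), the right-hand side is ∫_0^π (4*sin(x)) v dx − 2·v(π).


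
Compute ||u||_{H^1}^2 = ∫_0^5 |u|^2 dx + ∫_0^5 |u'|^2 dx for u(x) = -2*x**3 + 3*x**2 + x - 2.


||u||_{H^1}^2 = 1286125/42

The H^1 norm (squared) on an interval (0, L) is
  ||u||_{H^1}^2 = ∫_0^L u(x)^2 dx + ∫_0^L u'(x)^2 dx.
Compute u'(x) = -6*x**2 + 6*x + 1.
Then u(x)^2 = 4*x**6 - 12*x**5 + 5*x**4 + 14*x**3 - 11*x**2 - 4*x + 4 and u'(x)^2 = 36*x**4 - 72*x**3 + 24*x**2 + 12*x + 1.
Integrate each monomial from 0 to 5 using ∫_0^5 c·x^n dx = c·5^(n+1)/(n+1):
  ∫_0^5 u(x)^2 dx = ∫_0^5 (4*x^6 - 12*x^5 + 5*x^4 + 14*x^3 - 11*x^2 - 4*x + 4) dx. Term by term:
    ∫_0^5 4*x^6 dx = 312500/7;  ∫_0^5 -12*x^5 dx = -31250;  ∫_0^5 5*x^4 dx = 3125;
    ∫_0^5 14*x^3 dx = 4375/2;  ∫_0^5 -11*x^2 dx = -1375/3;  ∫_0^5 -4*x dx = -50;
    ∫_0^5 4 dx = 20.
  Sum: 312500/7 − 31250 + 3125 + 4375/2 − 1375/3 − 50 + 20 = 765115/42.
  ∫_0^5 u'(x)^2 dx = ∫_0^5 (36*x^4 - 72*x^3 + 24*x^2 + 12*x + 1) dx. Term by term:
    ∫_0^5 36*x^4 dx = 22500;  ∫_0^5 -72*x^3 dx = -11250;  ∫_0^5 24*x^2 dx = 1000;
    ∫_0^5 12*x dx = 150;  ∫_0^5 1 dx = 5.
  Sum: 22500 − 11250 + 1000 + 150 + 5 = 12405.
Adding: ||u||_{H^1}^2 = 765115/42 + 12405 = 1286125/42.


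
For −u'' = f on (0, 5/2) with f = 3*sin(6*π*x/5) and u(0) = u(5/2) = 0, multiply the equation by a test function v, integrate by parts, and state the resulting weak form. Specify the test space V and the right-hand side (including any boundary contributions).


V = H^1_0(0, 5/2) (so v(0) = v(5/2) = 0); weak form: ∫_0^5/2 u'v' dx = ∫_0^5/2 (3*sin(6*π*x/5)) v dx for all v ∈ V.

Multiply both sides by a test function v and integrate from 0 to 5/2:
  ∫_0^5/2 −u''(x) v(x) dx = ∫_0^5/2 f(x) v(x) dx.
Integrate the LHS by parts once:
  ∫_0^5/2 −u'' v dx = −[u'(x) v(x)]_0^5/2 + ∫_0^5/2 u'(x) v'(x) dx.
Thus ∫_0^5/2 u'(x) v'(x) dx = ∫_0^5/2 f(x) v(x) dx + [u'(x) v(x)]_0^5/2.
Choose V so that boundary terms are either known or forced to vanish.
u is Dirichlet: u(0) = u(5/2) = 0. Let V = H^1_0(0, 5/2); then v(0) = v(5/2) = 0, and [u' v]_0^5/2 = 0.
Weak formulation: find u (satisfying any essential BC) such that ∫_0^5/2 u'(x) v'(x) dx = ∫_0^5/2 f v dx for all v ∈ V.
Substituting f(x) = 3*sin(6*π*x/5), the right-hand side is ∫_0^5/2 (3*sin(6*π*x/5)) v dx.
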